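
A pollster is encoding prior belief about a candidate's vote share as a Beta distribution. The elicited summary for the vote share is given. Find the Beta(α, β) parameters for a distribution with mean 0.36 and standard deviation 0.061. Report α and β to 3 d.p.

α = 21.931, β = 38.988

Variance = 0.061² = 0.003721. The moment-matching identity α+β = μ(1−μ)/Var − 1 gives
α+β = 0.2304/0.003721 − 1 = 60.9188, so α = μ·60.9188 = 21.931 and β = (1−μ)·60.9188 = 38.988.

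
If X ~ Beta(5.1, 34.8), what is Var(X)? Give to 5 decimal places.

0.00273

μ = 5.1/39.9 = 0.127820; Var = μ(1−μ)/(α+β+1) = 0.1114817/40.9 = 0.00273.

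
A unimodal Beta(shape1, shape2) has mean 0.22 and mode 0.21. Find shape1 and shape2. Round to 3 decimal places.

shape1 = 12.760, shape2 = 45.240

With s = shape1+shape2: μ = shape1/s and mode = (shape1−1)/(s−2). Eliminating shape1 = μs,
μs − 1 = m(s−2) ⇒ s(μ−m) = 1−2m ⇒ s = 0.58/0.01 = 58.0000.
So shape1 = μs = 12.760, shape2 = (1−μ)s = 45.240.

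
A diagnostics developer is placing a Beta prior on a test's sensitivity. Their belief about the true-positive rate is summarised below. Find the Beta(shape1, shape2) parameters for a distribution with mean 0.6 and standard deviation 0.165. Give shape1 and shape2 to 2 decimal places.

Variance = 0.165² = 0.027225. The moment-matching identity shape1+shape2 = μ(1−μ)/Var − 1 gives
shape1+shape2 = 0.24/0.027225 − 1 = 7.8154, so shape1 = μ·7.8154 = 4.69 and shape2 = (1−μ)·7.8154 = 3.13.

shape1 = 4.69, shape2 = 3.13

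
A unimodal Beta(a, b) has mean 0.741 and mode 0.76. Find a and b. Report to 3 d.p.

a = 20.280, b = 7.088

Let s = a+b. Mean gives a = μs = 0.741s; mode gives (a−1)/(s−2) = 0.76.
Substituting: 0.741s − 1 = 0.76(s−2) = 0.76s − 1.52, so -0.019s = -0.52 and s = 27.3684.
Then a = 0.741×27.3684 = 20.280 and b = s−a = 7.088.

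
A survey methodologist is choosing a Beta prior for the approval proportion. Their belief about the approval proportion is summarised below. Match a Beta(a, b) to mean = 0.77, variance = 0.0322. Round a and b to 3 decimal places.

a = 3.465, b = 1.035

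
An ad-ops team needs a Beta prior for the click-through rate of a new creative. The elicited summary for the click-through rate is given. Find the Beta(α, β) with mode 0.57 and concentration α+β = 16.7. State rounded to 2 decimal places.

Mode = (α−1)/(κ−2) with κ = α+β, so α−1 = 0.57·14.7 = 8.38.
α = 9.38; β = κ − α = 7.32.

α = 9.38, β = 7.32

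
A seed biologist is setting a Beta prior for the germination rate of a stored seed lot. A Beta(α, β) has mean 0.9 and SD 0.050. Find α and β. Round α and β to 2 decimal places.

α = 31.50, β = 3.50

Variance = 0.050² = 0.002500. The moment-matching identity α+β = μ(1−μ)/Var − 1 gives
α+β = 0.09/0.002500 − 1 = 35.0000, so α = μ·35.0000 = 31.50 and β = (1−μ)·35.0000 = 3.50.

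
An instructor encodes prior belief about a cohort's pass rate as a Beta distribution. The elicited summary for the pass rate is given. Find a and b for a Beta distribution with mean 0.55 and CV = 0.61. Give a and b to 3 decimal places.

a = 0.659, b = 0.539

Var = (CV·μ)² = (0.61×0.55)² = 0.112560.
a+b = μ(1−μ)/Var − 1 = 0.2475/0.112560 − 1 = 1.1988.
Thus a = 0.55·1.1988 = 0.659 and b = 0.45·1.1988 = 0.539.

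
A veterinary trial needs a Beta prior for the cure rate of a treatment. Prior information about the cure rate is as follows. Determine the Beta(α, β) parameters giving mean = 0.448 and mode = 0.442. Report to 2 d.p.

α = 8.66, β = 10.67

With s = α+β: μ = α/s and mode = (α−1)/(s−2). Eliminating α = μs,
μs − 1 = m(s−2) ⇒ s(μ−m) = 1−2m ⇒ s = 0.116/0.006 = 19.3333.
So α = μs = 8.66, β = (1−μ)s = 10.67.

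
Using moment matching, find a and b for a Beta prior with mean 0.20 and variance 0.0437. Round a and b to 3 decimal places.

a = 0.532, b = 2.129

Let s = a+b. The Beta variance is μ(1−μ)/(s+1).
So s+1 = μ(1−μ)/σ² = (0.20×0.80)/0.0437 = 0.1600/0.0437 = 3.6613, giving s = 2.6613.
Then a = μs = 0.20×2.6613 = 0.532 and b = (1−μ)s = 0.80×2.6613 = 2.129.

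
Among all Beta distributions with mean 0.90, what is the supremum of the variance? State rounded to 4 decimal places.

0.0900

Var = μ(1−μ)/(α+β+1), which approaches μ(1−μ) as α+β → 0.
So the supremum is μ(1−μ) = 0.90×0.10 = 0.0900.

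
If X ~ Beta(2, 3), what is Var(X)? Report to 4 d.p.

μ = 2/5 = 0.400000; Var = μ(1−μ)/(α+β+1) = 0.2400000/6 = 0.0400.

0.0400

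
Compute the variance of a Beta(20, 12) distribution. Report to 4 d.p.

0.0071

Var = αβ/[(α+β)²(α+β+1)] = (20×12)/(32²×33) = 240/33792 = 0.0071.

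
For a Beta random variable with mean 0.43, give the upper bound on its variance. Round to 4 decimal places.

0.2451

For fixed mean μ the Beta variance is μ(1−μ)/(α+β+1), increasing as α+β decreases.
Its least upper bound (not attained) is μ(1−μ) = 0.43·0.57 = 0.2451.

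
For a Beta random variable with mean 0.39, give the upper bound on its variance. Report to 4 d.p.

For fixed mean μ the Beta variance is μ(1−μ)/(α+β+1), increasing as α+β decreases.
Its least upper bound (not attained) is μ(1−μ) = 0.39·0.61 = 0.2379.

0.2379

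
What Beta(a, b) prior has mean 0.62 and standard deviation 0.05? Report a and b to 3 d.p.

Variance = 0.05² = 0.0025. The moment-matching identity a+b = μ(1−μ)/Var − 1 gives
a+b = 0.2356/0.0025 − 1 = 93.2400, so a = μ·93.2400 = 57.809 and b = (1−μ)·93.2400 = 35.431.

a = 57.809, b = 35.431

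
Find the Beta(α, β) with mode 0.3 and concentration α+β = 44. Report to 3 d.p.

α = 13.600, β = 30.400

Mode = (α−1)/(κ−2) with κ = α+β, so α−1 = 0.3·42 = 12.600.
α = 13.600; β = κ − α = 30.400.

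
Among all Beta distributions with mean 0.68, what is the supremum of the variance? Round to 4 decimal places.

0.2176

For fixed mean μ the Beta variance is μ(1−μ)/(α+β+1), increasing as α+β decreases.
Its least upper bound (not attained) is μ(1−μ) = 0.68·0.32 = 0.2176.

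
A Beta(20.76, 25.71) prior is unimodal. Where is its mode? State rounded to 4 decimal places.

0.4443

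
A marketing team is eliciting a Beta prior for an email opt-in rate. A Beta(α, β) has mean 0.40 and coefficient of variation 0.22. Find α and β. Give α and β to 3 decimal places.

α = 11.997, β = 17.995

σ = CV·μ = 0.22×0.40 = 0.08800, so σ² = 0.007744.
s+1 = μ(1−μ)/σ² = 0.2400/0.007744 = 30.9917, so s = α+β = 29.9917.
α = μs = 11.997, β = (1−μ)s = 17.995.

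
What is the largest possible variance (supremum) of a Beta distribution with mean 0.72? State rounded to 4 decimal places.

0.2016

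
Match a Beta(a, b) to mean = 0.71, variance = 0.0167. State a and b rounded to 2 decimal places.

By moment matching, a+b = μ(1−μ)/σ² − 1 = (0.71·0.29)/0.0167 − 1 = 12.3293 − 1 = 11.3293.
Since a/(a+b) = μ, a = 0.71·11.3293 = 8.04 and b = 0.29·11.3293 = 3.29.

a = 8.04, b = 3.29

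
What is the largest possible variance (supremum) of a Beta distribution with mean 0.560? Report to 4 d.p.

0.2464

For fixed mean μ the Beta variance is μ(1−μ)/(α+β+1), increasing as α+β decreases.
Its least upper bound (not attained) is μ(1−μ) = 0.560·0.440 = 0.2464.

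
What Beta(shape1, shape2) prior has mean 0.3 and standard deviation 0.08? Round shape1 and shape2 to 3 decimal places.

shape1 = 9.544, shape2 = 22.269

First σ² = 0.0064. Setting shape1 = μn, shape2 = (1−μ)n with n = shape1+shape2,
μ(1−μ)/(n+1) = 0.0064 ⇒ n+1 = 0.21/0.0064 = 32.8125 ⇒ n = 31.8125.
Hence shape1 = 0.3×31.8125 = 9.544, shape2 = 0.7×31.8125 = 22.269.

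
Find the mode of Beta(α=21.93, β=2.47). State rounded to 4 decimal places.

The density x^(α−1)(1−x)^(β−1) is maximised at (α−1)/(α+β−2) = 20.93/22.40 = 0.9344.

0.9344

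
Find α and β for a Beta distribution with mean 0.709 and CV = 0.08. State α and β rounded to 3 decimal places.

Var = (CV·μ)² = (0.08×0.709)² = 0.003217.
α+β = μ(1−μ)/Var − 1 = 0.206319/0.003217 − 1 = 63.1308.
Thus α = 0.709·63.1308 = 44.760 and β = 0.291·63.1308 = 18.371.

α = 44.760, β = 18.371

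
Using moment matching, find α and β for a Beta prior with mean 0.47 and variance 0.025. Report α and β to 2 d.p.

α = 4.21, β = 4.75

Let s = α+β. The Beta variance is μ(1−μ)/(s+1).
So s+1 = μ(1−μ)/σ² = (0.47×0.53)/0.025 = 0.2491/0.025 = 9.9640, giving s = 8.9640.
Then α = μs = 0.47×8.9640 = 4.21 and β = (1−μ)s = 0.53×8.9640 = 4.75.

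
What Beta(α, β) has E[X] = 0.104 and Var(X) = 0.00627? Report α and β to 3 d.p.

α = 1.442, β = 12.420

Let s = α+β. The Beta variance is μ(1−μ)/(s+1).
So s+1 = μ(1−μ)/σ² = (0.104×0.896)/0.00627 = 0.093184/0.00627 = 14.8619, giving s = 13.8619.
Then α = μs = 0.104×13.8619 = 1.442 and β = (1−μ)s = 0.896×13.8619 = 12.420.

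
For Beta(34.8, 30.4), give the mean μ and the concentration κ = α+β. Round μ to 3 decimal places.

κ = α+β = 34.8+30.4 = 65.2; μ = α/κ = 34.8/65.2 = 0.534.

μ = 0.534, κ = 65.2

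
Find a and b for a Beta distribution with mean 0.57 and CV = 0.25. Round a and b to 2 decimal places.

σ = CV·μ = 0.25×0.57 = 0.14250, so σ² = 0.020306.
s+1 = μ(1−μ)/σ² = 0.2451/0.020306 = 12.0702, so s = a+b = 11.0702.
a = μs = 6.31, b = (1−μ)s = 4.76.

a = 6.31, b = 4.76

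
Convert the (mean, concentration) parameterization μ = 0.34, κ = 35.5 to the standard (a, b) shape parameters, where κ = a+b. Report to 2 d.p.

Split κ in proportion μ : (1−μ): a = 0.34·35.5 = 12.07, b = 35.5 − 12.07 = 23.43.

a = 12.07, b = 23.43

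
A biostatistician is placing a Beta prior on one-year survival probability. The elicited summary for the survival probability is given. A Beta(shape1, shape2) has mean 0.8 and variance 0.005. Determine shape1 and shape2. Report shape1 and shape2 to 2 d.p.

By moment matching, shape1+shape2 = μ(1−μ)/σ² − 1 = (0.8·0.2)/0.005 − 1 = 32.0000 − 1 = 31.0000.
Since shape1/(shape1+shape2) = μ, shape1 = 0.8·31.0000 = 24.80 and shape2 = 0.2·31.0000 = 6.20.

shape1 = 24.80, shape2 = 6.20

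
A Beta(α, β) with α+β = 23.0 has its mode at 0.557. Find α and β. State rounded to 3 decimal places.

α = 12.697, β = 10.303

For α,β>1 the mode is (α−1)/(α+β−2), so α = mode·(κ−2)+1 = 0.557×21.0+1 = 12.697.
And β = (1−mode)·(κ−2)+1 = 0.443×21.0+1 = 10.303.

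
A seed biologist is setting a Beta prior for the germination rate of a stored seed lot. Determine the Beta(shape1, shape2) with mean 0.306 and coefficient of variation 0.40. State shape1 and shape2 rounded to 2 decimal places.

shape1 = 4.03, shape2 = 9.14

σ = CV·μ = 0.40×0.306 = 0.12240, so σ² = 0.014982.
s+1 = μ(1−μ)/σ² = 0.212364/0.014982 = 14.1748, so s = shape1+shape2 = 13.1748.
shape1 = μs = 4.03, shape2 = (1−μ)s = 9.14.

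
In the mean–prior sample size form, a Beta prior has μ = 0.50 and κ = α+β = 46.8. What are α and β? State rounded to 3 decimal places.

α = 23.400, β = 23.400

Split κ in proportion μ : (1−μ): α = 0.50·46.8 = 23.400, β = 46.8 − 23.400 = 23.400.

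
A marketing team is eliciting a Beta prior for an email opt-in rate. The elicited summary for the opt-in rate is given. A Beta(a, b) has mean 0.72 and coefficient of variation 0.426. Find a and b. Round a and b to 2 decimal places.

Var = (CV·μ)² = (0.426×0.72)² = 0.094077.
a+b = μ(1−μ)/Var − 1 = 0.2016/0.094077 − 1 = 1.1429.
Thus a = 0.72·1.1429 = 0.82 and b = 0.28·1.1429 = 0.32.

a = 0.82, b = 0.32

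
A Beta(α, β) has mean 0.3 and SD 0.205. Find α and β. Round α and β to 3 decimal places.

α = 1.199, β = 2.798

First σ² = 0.042025. Setting α = μn, β = (1−μ)n with n = α+β,
μ(1−μ)/(n+1) = 0.042025 ⇒ n+1 = 0.21/0.042025 = 4.9970 ⇒ n = 3.9970.
Hence α = 0.3×3.9970 = 1.199, β = 0.7×3.9970 = 2.798.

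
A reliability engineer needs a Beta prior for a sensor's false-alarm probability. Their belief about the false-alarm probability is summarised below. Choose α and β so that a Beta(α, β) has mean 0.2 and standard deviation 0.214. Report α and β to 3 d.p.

α = 0.499, β = 1.995

Variance = 0.214² = 0.045796. The moment-matching identity α+β = μ(1−μ)/Var − 1 gives
α+β = 0.16/0.045796 − 1 = 2.4938, so α = μ·2.4938 = 0.499 and β = (1−μ)·2.4938 = 1.995.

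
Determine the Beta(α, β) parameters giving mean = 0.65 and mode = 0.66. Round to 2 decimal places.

Let s = α+β. Mean gives α = μs = 0.65s; mode gives (α−1)/(s−2) = 0.66.
Substituting: 0.65s − 1 = 0.66(s−2) = 0.66s − 1.32, so -0.01s = -0.32 and s = 32.0000.
Then α = 0.65×32.0000 = 20.80 and β = s−α = 11.20.

α = 20.80, β = 11.20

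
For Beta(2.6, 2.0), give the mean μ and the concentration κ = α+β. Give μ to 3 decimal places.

μ = 0.565, κ = 4.6

κ = α+β = 2.6+2.0 = 4.6; μ = α/κ = 2.6/4.6 = 0.565.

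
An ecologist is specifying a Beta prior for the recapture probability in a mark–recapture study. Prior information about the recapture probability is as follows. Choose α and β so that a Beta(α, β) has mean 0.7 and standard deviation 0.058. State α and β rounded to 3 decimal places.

α = 42.998, β = 18.428

First σ² = 0.003364. Setting α = μn, β = (1−μ)n with n = α+β,
μ(1−μ)/(n+1) = 0.003364 ⇒ n+1 = 0.21/0.003364 = 62.4257 ⇒ n = 61.4257.
Hence α = 0.7×61.4257 = 42.998, β = 0.3×61.4257 = 18.428.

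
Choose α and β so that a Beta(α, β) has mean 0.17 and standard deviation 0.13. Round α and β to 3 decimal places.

α = 1.249, β = 6.100

First σ² = 0.0169. Setting α = μn, β = (1−μ)n with n = α+β,
μ(1−μ)/(n+1) = 0.0169 ⇒ n+1 = 0.1411/0.0169 = 8.3491 ⇒ n = 7.3491.
Hence α = 0.17×7.3491 = 1.249, β = 0.83×7.3491 = 6.100.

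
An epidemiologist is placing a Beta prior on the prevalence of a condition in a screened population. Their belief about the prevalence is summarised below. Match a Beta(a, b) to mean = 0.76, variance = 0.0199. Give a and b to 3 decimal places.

By moment matching, a+b = μ(1−μ)/σ² − 1 = (0.76·0.24)/0.0199 − 1 = 9.1658 − 1 = 8.1658.
Since a/(a+b) = μ, a = 0.76·8.1658 = 6.206 and b = 0.24·8.1658 = 1.960.

a = 6.206, b = 1.960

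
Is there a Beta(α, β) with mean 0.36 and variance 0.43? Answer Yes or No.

No

For any Beta, Var(X) < E[X]·(1−E[X]).
Here μ(1−μ) = 0.36×0.64 = 0.2304, and 0.43 ≥ 0.2304.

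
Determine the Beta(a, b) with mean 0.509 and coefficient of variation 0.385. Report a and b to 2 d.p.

Var = (CV·μ)² = (0.385×0.509)² = 0.038402.
a+b = μ(1−μ)/Var − 1 = 0.249919/0.038402 − 1 = 5.5079.
Thus a = 0.509·5.5079 = 2.80 and b = 0.491·5.5079 = 2.70.

a = 2.80, b = 2.70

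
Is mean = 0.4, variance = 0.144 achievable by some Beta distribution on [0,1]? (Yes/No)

Yes

A Beta with mean μ has variance μ(1−μ)/(α+β+1) < μ(1−μ).
Here μ(1−μ) = 0.4×0.6 = 0.24, and 0.144 < 0.24.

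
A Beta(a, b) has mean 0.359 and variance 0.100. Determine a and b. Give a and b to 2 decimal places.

a = 0.47, b = 0.83

By moment matching, a+b = μ(1−μ)/σ² − 1 = (0.359·0.641)/0.100 − 1 = 2.3012 − 1 = 1.3012.
Since a/(a+b) = μ, a = 0.359·1.3012 = 0.47 and b = 0.641·1.3012 = 0.83.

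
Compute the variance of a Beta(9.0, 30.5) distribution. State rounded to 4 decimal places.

0.0043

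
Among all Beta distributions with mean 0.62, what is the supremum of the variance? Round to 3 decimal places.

0.236

Var = μ(1−μ)/(α+β+1), which approaches μ(1−μ) as α+β → 0.
So the supremum is μ(1−μ) = 0.62×0.38 = 0.236.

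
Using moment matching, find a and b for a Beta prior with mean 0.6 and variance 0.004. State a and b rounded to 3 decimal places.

By moment matching, a+b = μ(1−μ)/σ² − 1 = (0.6·0.4)/0.004 − 1 = 60.0000 − 1 = 59.0000.
Since a/(a+b) = μ, a = 0.6·59.0000 = 35.400 and b = 0.4·59.0000 = 23.600.

a = 35.400, b = 23.600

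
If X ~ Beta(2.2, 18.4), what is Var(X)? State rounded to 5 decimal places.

α+β = 20.6 and αβ = 40.48, so Var = αβ/[(α+β)²(α+β+1)] = 40.48/9166.176 = 0.00442.

0.00442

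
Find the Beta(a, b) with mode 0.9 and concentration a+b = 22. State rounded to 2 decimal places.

a = 19.00, b = 3.00

Mode = (a−1)/(κ−2) with κ = a+b, so a−1 = 0.9·20 = 18.00.
a = 19.00; b = κ − a = 3.00.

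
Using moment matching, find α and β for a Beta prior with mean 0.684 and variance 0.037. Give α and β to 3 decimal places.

α = 3.312, β = 1.530

Write ν = α+β; then α = μν and Var = μ(1−μ)/(ν+1).
ν = μ(1−μ)/Var − 1 = 0.216144/0.037 − 1 = 4.8417.
α = 0.684·4.8417 = 3.312, β = 0.316·4.8417 = 1.530.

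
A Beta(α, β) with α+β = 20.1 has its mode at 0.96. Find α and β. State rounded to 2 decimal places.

For α,β>1 the mode is (α−1)/(α+β−2), so α = mode·(κ−2)+1 = 0.96×18.1+1 = 18.38.
And β = (1−mode)·(κ−2)+1 = 0.04×18.1+1 = 1.72.

α = 18.38, β = 1.72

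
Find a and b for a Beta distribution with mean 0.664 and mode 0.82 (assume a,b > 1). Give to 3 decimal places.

Let s = a+b. Mean gives a = μs = 0.664s; mode gives (a−1)/(s−2) = 0.82.
Substituting: 0.664s − 1 = 0.82(s−2) = 0.82s − 1.64, so -0.156s = -0.64 and s = 4.1026.
Then a = 0.664×4.1026 = 2.724 and b = s−a = 1.378.

a = 2.724, b = 1.378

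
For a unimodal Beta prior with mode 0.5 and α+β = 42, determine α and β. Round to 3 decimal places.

Mode = (α−1)/(κ−2) with κ = α+β, so α−1 = 0.5·40 = 20.000.
α = 21.000; β = κ − α = 21.000.

α = 21.000, β = 21.000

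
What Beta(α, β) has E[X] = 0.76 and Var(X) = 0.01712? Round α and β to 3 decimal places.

Let s = α+β. The Beta variance is μ(1−μ)/(s+1).
So s+1 = μ(1−μ)/σ² = (0.76×0.24)/0.01712 = 0.1824/0.01712 = 10.6542, giving s = 9.6542.
Then α = μs = 0.76×9.6542 = 7.337 and β = (1−μ)s = 0.24×9.6542 = 2.317.

α = 7.337, β = 2.317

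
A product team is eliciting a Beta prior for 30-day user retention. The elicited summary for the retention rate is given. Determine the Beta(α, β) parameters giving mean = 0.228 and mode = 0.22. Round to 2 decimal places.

α = 15.96, β = 54.04

Let s = α+β. Mean gives α = μs = 0.228s; mode gives (α−1)/(s−2) = 0.22.
Substituting: 0.228s − 1 = 0.22(s−2) = 0.22s − 0.44, so 0.008s = 0.56 and s = 70.0000.
Then α = 0.228×70.0000 = 15.96 and β = s−α = 54.04.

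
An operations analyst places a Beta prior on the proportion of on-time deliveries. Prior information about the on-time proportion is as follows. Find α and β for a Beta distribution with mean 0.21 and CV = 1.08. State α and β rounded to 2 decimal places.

α = 0.47, β = 1.76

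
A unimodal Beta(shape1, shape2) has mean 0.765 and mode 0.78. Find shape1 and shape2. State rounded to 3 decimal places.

shape1 = 28.560, shape2 = 8.773

Let s = shape1+shape2. Mean gives shape1 = μs = 0.765s; mode gives (shape1−1)/(s−2) = 0.78.
Substituting: 0.765s − 1 = 0.78(s−2) = 0.78s − 1.56, so -0.015s = -0.56 and s = 37.3333.
Then shape1 = 0.765×37.3333 = 28.560 and shape2 = s−shape1 = 8.773.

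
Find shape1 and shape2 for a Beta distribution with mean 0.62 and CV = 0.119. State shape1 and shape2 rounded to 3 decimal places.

σ = CV·μ = 0.119×0.62 = 0.07378, so σ² = 0.005443.
s+1 = μ(1−μ)/σ² = 0.2356/0.005443 = 43.2811, so s = shape1+shape2 = 42.2811.
shape1 = μs = 26.214, shape2 = (1−μ)s = 16.067.

shape1 = 26.214, shape2 = 16.067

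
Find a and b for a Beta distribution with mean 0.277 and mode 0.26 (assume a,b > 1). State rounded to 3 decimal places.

Let s = a+b. Mean gives a = μs = 0.277s; mode gives (a−1)/(s−2) = 0.26.
Substituting: 0.277s − 1 = 0.26(s−2) = 0.26s − 0.52, so 0.017s = 0.48 and s = 28.2353.
Then a = 0.277×28.2353 = 7.821 and b = s−a = 20.414.

a = 7.821, b = 20.414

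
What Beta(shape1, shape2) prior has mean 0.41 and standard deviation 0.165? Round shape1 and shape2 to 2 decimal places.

shape1 = 3.23, shape2 = 4.65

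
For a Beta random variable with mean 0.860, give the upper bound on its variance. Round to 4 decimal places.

0.1204

Var = μ(1−μ)/(α+β+1), which approaches μ(1−μ) as α+β → 0.
So the supremum is μ(1−μ) = 0.860×0.140 = 0.1204.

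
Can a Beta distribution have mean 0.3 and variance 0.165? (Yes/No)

For any Beta, Var(X) < E[X]·(1−E[X]).
Here μ(1−μ) = 0.3×0.7 = 0.21, and 0.165 < 0.21.

Yes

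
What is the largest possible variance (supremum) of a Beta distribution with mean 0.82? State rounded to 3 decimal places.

Var = μ(1−μ)/(α+β+1), which approaches μ(1−μ) as α+β → 0.
So the supremum is μ(1−μ) = 0.82×0.18 = 0.148.

0.148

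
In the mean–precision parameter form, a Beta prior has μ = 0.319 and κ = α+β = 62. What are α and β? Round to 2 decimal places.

α = 19.78, β = 42.22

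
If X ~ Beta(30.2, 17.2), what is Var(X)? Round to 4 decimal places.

0.0048

α+β = 47.4 and αβ = 519.44, so Var = αβ/[(α+β)²(α+β+1)] = 519.44/108743.184 = 0.0048.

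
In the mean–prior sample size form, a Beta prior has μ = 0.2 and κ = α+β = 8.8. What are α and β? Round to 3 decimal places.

α = μκ = 0.2×8.8 = 1.760 and β = (1−μ)κ = 0.8×8.8 = 7.040.

α = 1.760, β = 7.040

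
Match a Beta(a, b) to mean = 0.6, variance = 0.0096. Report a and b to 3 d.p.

a = 14.400, b = 9.600

Write ν = a+b; then a = μν and Var = μ(1−μ)/(ν+1).
ν = μ(1−μ)/Var − 1 = 0.24/0.0096 − 1 = 24.0000.
a = 0.6·24.0000 = 14.400, b = 0.4·24.0000 = 9.600.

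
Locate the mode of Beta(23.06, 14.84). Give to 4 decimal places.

0.6145

The density x^(α−1)(1−x)^(β−1) is maximised at (α−1)/(α+β−2) = 22.06/35.90 = 0.6145.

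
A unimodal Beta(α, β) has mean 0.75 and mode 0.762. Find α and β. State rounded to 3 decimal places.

Let s = α+β. Mean gives α = μs = 0.75s; mode gives (α−1)/(s−2) = 0.762.
Substituting: 0.75s − 1 = 0.762(s−2) = 0.762s − 1.524, so -0.012s = -0.524 and s = 43.6667.
Then α = 0.75×43.6667 = 32.750 and β = s−α = 10.917.

α = 32.750, β = 10.917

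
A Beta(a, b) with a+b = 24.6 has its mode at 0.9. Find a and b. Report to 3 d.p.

Mode = (a−1)/(κ−2) with κ = a+b, so a−1 = 0.9·22.6 = 20.340.
a = 21.340; b = κ − a = 3.260.

a = 21.340, b = 3.260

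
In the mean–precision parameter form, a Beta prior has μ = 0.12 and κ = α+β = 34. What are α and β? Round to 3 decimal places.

α = μκ = 0.12×34 = 4.080 and β = (1−μ)κ = 0.88×34 = 29.920.

α = 4.080, β = 29.920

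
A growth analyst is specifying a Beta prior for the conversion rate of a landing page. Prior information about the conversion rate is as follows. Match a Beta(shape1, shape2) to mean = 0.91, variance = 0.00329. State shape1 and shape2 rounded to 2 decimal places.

By moment matching, shape1+shape2 = μ(1−μ)/σ² − 1 = (0.91·0.09)/0.00329 − 1 = 24.8936 − 1 = 23.8936.
Since shape1/(shape1+shape2) = μ, shape1 = 0.91·23.8936 = 21.74 and shape2 = 0.09·23.8936 = 2.15.

shape1 = 21.74, shape2 = 2.15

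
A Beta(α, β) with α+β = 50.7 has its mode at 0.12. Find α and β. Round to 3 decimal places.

Since the density peak of Beta(α,β) is at (α−1)/(α+β−2),
α = 1 + 0.12(50.7−2) = 6.844 and β = 50.7 − 6.844 = 43.856.

α = 6.844, β = 43.856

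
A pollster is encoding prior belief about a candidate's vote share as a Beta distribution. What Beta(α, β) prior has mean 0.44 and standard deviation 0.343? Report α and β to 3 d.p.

α = 0.482, β = 0.613

First σ² = 0.117649. Setting α = μn, β = (1−μ)n with n = α+β,
μ(1−μ)/(n+1) = 0.117649 ⇒ n+1 = 0.2464/0.117649 = 2.0944 ⇒ n = 1.0944.
Hence α = 0.44×1.0944 = 0.482, β = 0.56×1.0944 = 0.613.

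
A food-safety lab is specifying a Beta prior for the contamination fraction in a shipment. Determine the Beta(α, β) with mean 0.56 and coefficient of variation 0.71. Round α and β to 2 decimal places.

Var = (CV·μ)² = (0.71×0.56)² = 0.158086.
α+β = μ(1−μ)/Var − 1 = 0.2464/0.158086 − 1 = 0.5586.
Thus α = 0.56·0.5586 = 0.31 and β = 0.44·0.5586 = 0.25.

α = 0.31, β = 0.25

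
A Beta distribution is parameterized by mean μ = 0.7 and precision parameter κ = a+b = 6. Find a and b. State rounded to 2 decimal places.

Split κ in proportion μ : (1−μ): a = 0.7·6 = 4.20, b = 6 − 4.20 = 1.80.

a = 4.20, b = 1.80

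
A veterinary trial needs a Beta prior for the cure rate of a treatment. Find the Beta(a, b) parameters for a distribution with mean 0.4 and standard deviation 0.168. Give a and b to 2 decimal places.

a = 3.00, b = 4.50

σ² = 0.168² = 0.028224.
With s = a+b, Var = μ(1−μ)/(s+1), so s+1 = (0.4×0.6)/0.028224 = 8.5034 and s = 7.5034.
a = μs = 3.00, b = (1−μ)s = 4.50.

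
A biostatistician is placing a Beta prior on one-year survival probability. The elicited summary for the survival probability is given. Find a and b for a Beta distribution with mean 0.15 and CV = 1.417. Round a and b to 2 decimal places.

a = 0.27, b = 1.55

σ = CV·μ = 1.417×0.15 = 0.21255, so σ² = 0.045178.
s+1 = μ(1−μ)/σ² = 0.1275/0.045178 = 2.8222, so s = a+b = 1.8222.
a = μs = 0.27, b = (1−μ)s = 1.55.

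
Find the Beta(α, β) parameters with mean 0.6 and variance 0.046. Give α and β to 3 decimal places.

α = 2.530, β = 1.687

By moment matching, α+β = μ(1−μ)/σ² − 1 = (0.6·0.4)/0.046 − 1 = 5.2174 − 1 = 4.2174.
Since α/(α+β) = μ, α = 0.6·4.2174 = 2.530 and β = 0.4·4.2174 = 1.687.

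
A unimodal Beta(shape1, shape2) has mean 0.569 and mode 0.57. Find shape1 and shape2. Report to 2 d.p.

shape1 = 79.66, shape2 = 60.34

Let s = shape1+shape2. Mean gives shape1 = μs = 0.569s; mode gives (shape1−1)/(s−2) = 0.57.
Substituting: 0.569s − 1 = 0.57(s−2) = 0.57s − 1.14, so -0.001s = -0.14 and s = 140.0000.
Then shape1 = 0.569×140.0000 = 79.66 and shape2 = s−shape1 = 60.34.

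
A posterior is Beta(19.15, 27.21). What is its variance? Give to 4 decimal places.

0.0051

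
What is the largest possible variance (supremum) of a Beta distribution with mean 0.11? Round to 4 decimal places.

0.0979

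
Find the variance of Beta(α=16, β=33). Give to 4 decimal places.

0.0044

Var = αβ/[(α+β)²(α+β+1)] = (16×33)/(49²×50) = 528/120050 = 0.0044.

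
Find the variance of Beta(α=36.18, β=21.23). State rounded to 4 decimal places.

α+β = 57.41 and αβ = 768.1014, so Var = αβ/[(α+β)²(α+β+1)] = 768.1014/192513.992121 = 0.0040.

0.0040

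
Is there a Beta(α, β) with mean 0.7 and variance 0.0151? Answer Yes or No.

A Beta with mean μ has variance μ(1−μ)/(α+β+1) < μ(1−μ).
Here μ(1−μ) = 0.7×0.3 = 0.21, and 0.0151 < 0.21.

Yes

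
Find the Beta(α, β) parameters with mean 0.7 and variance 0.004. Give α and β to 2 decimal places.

α = 36.05, β = 15.45

By moment matching, α+β = μ(1−μ)/σ² − 1 = (0.7·0.3)/0.004 − 1 = 52.5000 − 1 = 51.5000.
Since α/(α+β) = μ, α = 0.7·51.5000 = 36.05 and β = 0.3·51.5000 = 15.45.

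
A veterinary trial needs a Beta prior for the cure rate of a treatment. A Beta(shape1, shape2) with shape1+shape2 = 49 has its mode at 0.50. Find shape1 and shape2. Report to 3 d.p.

shape1 = 24.500, shape2 = 24.500

For shape1,shape2>1 the mode is (shape1−1)/(shape1+shape2−2), so shape1 = mode·(κ−2)+1 = 0.50×47+1 = 24.500.
And shape2 = (1−mode)·(κ−2)+1 = 0.50×47+1 = 24.500.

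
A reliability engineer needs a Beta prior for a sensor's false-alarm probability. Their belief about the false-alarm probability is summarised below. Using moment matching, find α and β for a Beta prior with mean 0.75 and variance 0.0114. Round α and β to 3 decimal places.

Write ν = α+β; then α = μν and Var = μ(1−μ)/(ν+1).
ν = μ(1−μ)/Var − 1 = 0.1875/0.0114 − 1 = 15.4474.
α = 0.75·15.4474 = 11.586, β = 0.25·15.4474 = 3.862.

α = 11.586, β = 3.862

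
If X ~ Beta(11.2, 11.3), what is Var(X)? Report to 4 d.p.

0.0106

α+β = 22.5 and αβ = 126.56, so Var = αβ/[(α+β)²(α+β+1)] = 126.56/11896.875 = 0.0106.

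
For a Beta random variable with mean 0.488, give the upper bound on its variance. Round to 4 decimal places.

0.2499

For fixed mean μ the Beta variance is μ(1−μ)/(α+β+1), increasing as α+β decreases.
Its least upper bound (not attained) is μ(1−μ) = 0.488·0.512 = 0.2499.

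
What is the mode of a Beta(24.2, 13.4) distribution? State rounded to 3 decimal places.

0.652

The density x^(α−1)(1−x)^(β−1) is maximised at (α−1)/(α+β−2) = 23.2/35.6 = 0.652.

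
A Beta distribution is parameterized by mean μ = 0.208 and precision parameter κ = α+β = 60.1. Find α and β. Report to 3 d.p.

α = μκ = 0.208×60.1 = 12.501 and β = (1−μ)κ = 0.792×60.1 = 47.599.

α = 12.501, β = 47.599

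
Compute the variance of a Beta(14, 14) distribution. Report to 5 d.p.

0.00862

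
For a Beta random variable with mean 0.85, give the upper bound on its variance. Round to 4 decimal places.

0.1275

For fixed mean μ the Beta variance is μ(1−μ)/(α+β+1), increasing as α+β decreases.
Its least upper bound (not attained) is μ(1−μ) = 0.85·0.15 = 0.1275.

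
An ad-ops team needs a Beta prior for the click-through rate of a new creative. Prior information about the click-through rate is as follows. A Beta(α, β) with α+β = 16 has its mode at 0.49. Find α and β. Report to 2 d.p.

α = 7.86, β = 8.14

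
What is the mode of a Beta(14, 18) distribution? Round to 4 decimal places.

0.4333

The density x^(α−1)(1−x)^(β−1) is maximised at (α−1)/(α+β−2) = 13/30 = 0.4333.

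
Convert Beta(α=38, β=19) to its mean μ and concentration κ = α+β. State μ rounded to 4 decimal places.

κ = α+β = 38+19 = 57; μ = α/κ = 38/57 = 0.6667.

μ = 0.6667, κ = 57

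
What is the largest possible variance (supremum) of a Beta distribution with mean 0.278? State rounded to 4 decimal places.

0.2007

Var = μ(1−μ)/(α+β+1), which approaches μ(1−μ) as α+β → 0.
So the supremum is μ(1−μ) = 0.278×0.722 = 0.2007.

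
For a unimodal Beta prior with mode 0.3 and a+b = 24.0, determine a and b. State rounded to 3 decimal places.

Since the density peak of Beta(a,b) is at (a−1)/(a+b−2),
a = 1 + 0.3(24.0−2) = 7.600 and b = 24.0 − 7.600 = 16.400.

a = 7.600, b = 16.400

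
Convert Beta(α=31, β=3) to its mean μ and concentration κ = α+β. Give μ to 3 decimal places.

μ = 0.912, κ = 34

κ = α+β = 31+3 = 34; μ = α/κ = 31/34 = 0.912.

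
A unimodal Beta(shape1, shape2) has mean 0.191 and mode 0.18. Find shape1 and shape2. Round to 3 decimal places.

With s = shape1+shape2: μ = shape1/s and mode = (shape1−1)/(s−2). Eliminating shape1 = μs,
μs − 1 = m(s−2) ⇒ s(μ−m) = 1−2m ⇒ s = 0.64/0.011 = 58.1818.
So shape1 = μs = 11.113, shape2 = (1−μ)s = 47.069.

shape1 = 11.113, shape2 = 47.069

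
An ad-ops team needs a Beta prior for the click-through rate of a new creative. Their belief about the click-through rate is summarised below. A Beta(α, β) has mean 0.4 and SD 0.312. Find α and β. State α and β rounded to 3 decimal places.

α = 0.586, β = 0.879

First σ² = 0.097344. Setting α = μn, β = (1−μ)n with n = α+β,
μ(1−μ)/(n+1) = 0.097344 ⇒ n+1 = 0.24/0.097344 = 2.4655 ⇒ n = 1.4655.
Hence α = 0.4×1.4655 = 0.586, β = 0.6×1.4655 = 0.879.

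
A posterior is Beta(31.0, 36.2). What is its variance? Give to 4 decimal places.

μ = 31.0/67.2 = 0.461310; Var = μ(1−μ)/(α+β+1) = 0.2485030/68.2 = 0.0036.

0.0036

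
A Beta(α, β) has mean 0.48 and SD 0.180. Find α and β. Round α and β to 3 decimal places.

σ² = 0.180² = 0.032400.
With s = α+β, Var = μ(1−μ)/(s+1), so s+1 = (0.48×0.52)/0.032400 = 7.7037 and s = 6.7037.
α = μs = 3.218, β = (1−μ)s = 3.486.

α = 3.218, β = 3.486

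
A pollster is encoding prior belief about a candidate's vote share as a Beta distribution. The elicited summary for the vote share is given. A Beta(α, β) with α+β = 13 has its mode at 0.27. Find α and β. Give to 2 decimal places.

α = 3.97, β = 9.03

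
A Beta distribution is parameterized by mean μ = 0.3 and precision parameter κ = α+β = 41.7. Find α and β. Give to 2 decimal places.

Split κ in proportion μ : (1−μ): α = 0.3·41.7 = 12.51, β = 41.7 − 12.51 = 29.19.

α = 12.51, β = 29.19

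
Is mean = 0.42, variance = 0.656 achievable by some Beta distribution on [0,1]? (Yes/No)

No

A Beta with mean μ has variance μ(1−μ)/(α+β+1) < μ(1−μ).
Here μ(1−μ) = 0.42×0.58 = 0.2436, and 0.656 ≥ 0.2436.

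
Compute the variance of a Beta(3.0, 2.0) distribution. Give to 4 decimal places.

0.0400

α+β = 5.0 and αβ = 6.00, so Var = αβ/[(α+β)²(α+β+1)] = 6.00/150.000 = 0.0400.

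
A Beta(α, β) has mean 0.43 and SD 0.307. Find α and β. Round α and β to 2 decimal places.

α = 0.69, β = 0.91

First σ² = 0.094249. Setting α = μn, β = (1−μ)n with n = α+β,
μ(1−μ)/(n+1) = 0.094249 ⇒ n+1 = 0.2451/0.094249 = 2.6006 ⇒ n = 1.6006.
Hence α = 0.43×1.6006 = 0.69, β = 0.57×1.6006 = 0.91.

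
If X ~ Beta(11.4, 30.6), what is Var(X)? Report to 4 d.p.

μ = 11.4/42.0 = 0.271429; Var = μ(1−μ)/(α+β+1) = 0.1977551/43.0 = 0.0046.

0.0046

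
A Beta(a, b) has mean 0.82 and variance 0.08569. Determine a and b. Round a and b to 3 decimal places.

Write ν = a+b; then a = μν and Var = μ(1−μ)/(ν+1).
ν = μ(1−μ)/Var − 1 = 0.1476/0.08569 − 1 = 0.7225.
a = 0.82·0.7225 = 0.592, b = 0.18·0.7225 = 0.130.

a = 0.592, b = 0.130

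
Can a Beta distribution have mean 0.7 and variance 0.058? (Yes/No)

The Beta variance bound is σ² < μ(1−μ).
Here μ(1−μ) = 0.7×0.3 = 0.21, and 0.058 < 0.21.

Yes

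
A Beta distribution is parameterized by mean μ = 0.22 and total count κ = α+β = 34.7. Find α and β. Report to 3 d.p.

α = 7.634, β = 27.066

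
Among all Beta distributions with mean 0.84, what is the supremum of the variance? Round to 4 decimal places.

For fixed mean μ the Beta variance is μ(1−μ)/(α+β+1), increasing as α+β decreases.
Its least upper bound (not attained) is μ(1−μ) = 0.84·0.16 = 0.1344.

0.1344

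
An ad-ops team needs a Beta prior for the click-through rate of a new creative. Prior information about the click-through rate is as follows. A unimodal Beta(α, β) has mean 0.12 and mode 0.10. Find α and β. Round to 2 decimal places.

With s = α+β: μ = α/s and mode = (α−1)/(s−2). Eliminating α = μs,
μs − 1 = m(s−2) ⇒ s(μ−m) = 1−2m ⇒ s = 0.80/0.02 = 40.0000.
So α = μs = 4.80, β = (1−μ)s = 35.20.

α = 4.80, β = 35.20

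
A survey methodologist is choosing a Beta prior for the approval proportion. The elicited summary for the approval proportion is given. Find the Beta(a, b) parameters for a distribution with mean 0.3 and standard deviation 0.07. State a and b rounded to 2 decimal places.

a = 12.56, b = 29.30

First σ² = 0.0049. Setting a = μn, b = (1−μ)n with n = a+b,
μ(1−μ)/(n+1) = 0.0049 ⇒ n+1 = 0.21/0.0049 = 42.8571 ⇒ n = 41.8571.
Hence a = 0.3×41.8571 = 12.56, b = 0.7×41.8571 = 29.30.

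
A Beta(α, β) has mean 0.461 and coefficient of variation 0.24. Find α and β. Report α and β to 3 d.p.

σ = CV·μ = 0.24×0.461 = 0.11064, so σ² = 0.012241.
s+1 = μ(1−μ)/σ² = 0.248479/0.012241 = 20.2986, so s = α+β = 19.2986.
α = μs = 8.897, β = (1−μ)s = 10.402.

α = 8.897, β = 10.402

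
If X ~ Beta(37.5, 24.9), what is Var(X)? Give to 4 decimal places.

0.0038

μ = 37.5/62.4 = 0.600962; Var = μ(1−μ)/(α+β+1) = 0.2398068/63.4 = 0.0038.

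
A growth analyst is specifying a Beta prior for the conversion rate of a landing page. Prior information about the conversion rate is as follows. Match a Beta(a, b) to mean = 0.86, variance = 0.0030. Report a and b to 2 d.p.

By moment matching, a+b = μ(1−μ)/σ² − 1 = (0.86·0.14)/0.0030 − 1 = 40.1333 − 1 = 39.1333.
Since a/(a+b) = μ, a = 0.86·39.1333 = 33.65 and b = 0.14·39.1333 = 5.48.

a = 33.65, b = 5.48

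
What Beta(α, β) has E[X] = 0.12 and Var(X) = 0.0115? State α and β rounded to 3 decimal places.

By moment matching, α+β = μ(1−μ)/σ² − 1 = (0.12·0.88)/0.0115 − 1 = 9.1826 − 1 = 8.1826.
Since α/(α+β) = μ, α = 0.12·8.1826 = 0.982 and β = 0.88·8.1826 = 7.201.

α = 0.982, β = 7.201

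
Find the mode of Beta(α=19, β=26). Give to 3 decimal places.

0.419

With α,β > 1, mode = (α−1)/(α+β−2) = 18/43 = 0.419.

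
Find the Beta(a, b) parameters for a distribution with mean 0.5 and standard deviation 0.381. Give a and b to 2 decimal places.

σ² = 0.381² = 0.145161.
With s = a+b, Var = μ(1−μ)/(s+1), so s+1 = (0.5×0.5)/0.145161 = 1.7222 and s = 0.7222.
a = μs = 0.36, b = (1−μ)s = 0.36.

a = 0.36, b = 0.36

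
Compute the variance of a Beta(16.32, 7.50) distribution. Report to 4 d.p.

0.0087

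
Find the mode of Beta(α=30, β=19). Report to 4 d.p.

With α,β > 1, mode = (α−1)/(α+β−2) = 29/47 = 0.6170.

0.6170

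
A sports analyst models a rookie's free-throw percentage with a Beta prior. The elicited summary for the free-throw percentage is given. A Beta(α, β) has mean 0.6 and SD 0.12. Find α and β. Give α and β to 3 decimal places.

α = 9.400, β = 6.267

Variance = 0.12² = 0.0144. The moment-matching identity α+β = μ(1−μ)/Var − 1 gives
α+β = 0.24/0.0144 − 1 = 15.6667, so α = μ·15.6667 = 9.400 and β = (1−μ)·15.6667 = 6.267.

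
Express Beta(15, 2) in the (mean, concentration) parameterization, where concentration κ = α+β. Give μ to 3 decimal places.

μ = 0.882, κ = 17

κ = α+β = 15+2 = 17; μ = α/κ = 15/17 = 0.882.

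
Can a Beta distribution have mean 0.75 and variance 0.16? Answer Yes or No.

Yes

For any Beta, Var(X) < E[X]·(1−E[X]).
Here μ(1−μ) = 0.75×0.25 = 0.1875, and 0.16 < 0.1875.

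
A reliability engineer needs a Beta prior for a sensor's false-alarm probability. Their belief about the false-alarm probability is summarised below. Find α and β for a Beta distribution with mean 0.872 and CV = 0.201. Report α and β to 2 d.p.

σ = CV·μ = 0.201×0.872 = 0.17527, so σ² = 0.030720.
s+1 = μ(1−μ)/σ² = 0.111616/0.030720 = 3.6333, so s = α+β = 2.6333.
α = μs = 2.30, β = (1−μ)s = 0.34.

α = 2.30, β = 0.34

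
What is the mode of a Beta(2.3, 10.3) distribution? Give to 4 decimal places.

0.1226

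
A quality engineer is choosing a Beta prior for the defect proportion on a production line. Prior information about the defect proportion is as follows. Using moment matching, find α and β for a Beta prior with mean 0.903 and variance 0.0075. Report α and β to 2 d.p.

α = 9.64, β = 1.04

Write ν = α+β; then α = μν and Var = μ(1−μ)/(ν+1).
ν = μ(1−μ)/Var − 1 = 0.087591/0.0075 − 1 = 10.6788.
α = 0.903·10.6788 = 9.64, β = 0.097·10.6788 = 1.04.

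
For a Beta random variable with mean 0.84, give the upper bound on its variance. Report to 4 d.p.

0.1344

Var = μ(1−μ)/(α+β+1), which approaches μ(1−μ) as α+β → 0.
So the supremum is μ(1−μ) = 0.84×0.16 = 0.1344.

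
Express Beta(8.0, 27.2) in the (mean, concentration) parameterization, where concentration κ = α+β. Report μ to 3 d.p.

μ = 0.227, κ = 35.2

κ = α+β = 8.0+27.2 = 35.2; μ = α/κ = 8.0/35.2 = 0.227.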